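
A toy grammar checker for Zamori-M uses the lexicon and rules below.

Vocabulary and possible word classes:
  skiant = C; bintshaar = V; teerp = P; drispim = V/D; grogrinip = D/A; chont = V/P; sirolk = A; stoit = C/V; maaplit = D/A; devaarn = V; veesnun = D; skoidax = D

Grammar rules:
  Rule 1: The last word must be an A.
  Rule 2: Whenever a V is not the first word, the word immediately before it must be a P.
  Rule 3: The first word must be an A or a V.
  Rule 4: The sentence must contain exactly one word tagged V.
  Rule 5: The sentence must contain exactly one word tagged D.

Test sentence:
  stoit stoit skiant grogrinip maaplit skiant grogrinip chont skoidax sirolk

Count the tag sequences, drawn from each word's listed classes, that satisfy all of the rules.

Candidates per position — 1:stoit {C,V}; 2:stoit {C,V}; 3:skiant {C}; 4:grogrinip {D,A}; 5:maaplit {D,A}; 6:skiant {C}; 7:grogrinip {D,A}; 8:chont {V,P}; 9:skoidax {D}; 10:sirolk {A}.
There are 64 candidate sequences in total.
The sequences that satisfy every rule: V C C A A C A P D A.
Count = 1.

1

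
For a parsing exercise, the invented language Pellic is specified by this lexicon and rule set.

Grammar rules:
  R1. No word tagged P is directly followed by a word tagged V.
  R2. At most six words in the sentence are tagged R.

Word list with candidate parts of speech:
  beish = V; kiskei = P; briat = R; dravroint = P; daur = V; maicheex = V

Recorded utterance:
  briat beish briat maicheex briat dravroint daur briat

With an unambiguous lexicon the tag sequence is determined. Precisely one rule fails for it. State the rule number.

Fixed tagging: R V R V R P V R.
Rule check: R1 ✗, R2 ✓.
Only rule 1 fails.

1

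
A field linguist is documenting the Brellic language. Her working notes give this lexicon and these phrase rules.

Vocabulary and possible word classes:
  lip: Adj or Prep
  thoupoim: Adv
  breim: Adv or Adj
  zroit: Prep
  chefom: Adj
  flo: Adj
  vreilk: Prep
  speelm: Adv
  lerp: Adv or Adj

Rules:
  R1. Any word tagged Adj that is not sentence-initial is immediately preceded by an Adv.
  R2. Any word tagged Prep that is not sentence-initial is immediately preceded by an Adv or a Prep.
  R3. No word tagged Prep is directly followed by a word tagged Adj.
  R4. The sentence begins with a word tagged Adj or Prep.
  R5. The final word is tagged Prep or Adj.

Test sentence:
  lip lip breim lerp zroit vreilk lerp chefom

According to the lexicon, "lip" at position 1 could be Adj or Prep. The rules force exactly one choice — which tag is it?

Prep

Candidates per position — 1:lip {Adj,Prep}; 2:lip {Adj,Prep}; 3:breim {Adv,Adj}; 4:lerp {Adv,Adj}; 5:zroit {Prep}; 6:vreilk {Prep}; 7:lerp {Adv,Adj}; 8:chefom {Adj}.
Word 2 cannot be Adj — rule 1 would then fail for every completion. It is Prep.
Word 3 cannot be Adj — rule 1 would then fail for every completion. It is Adv.
Word 4 cannot be Adj — rule 2 would then fail for every completion. It is Adv.
Word 7 cannot be Adj — rule 1 would then fail for every completion. It is Adv.
Word 1 cannot be Adj — rule 2 would then fail for every completion. It is Prep.
So the tagging must be: Prep Prep Adv Adv Prep Prep Adv Adj.
Verifying each rule — rule 1 ✓; rule 2 ✓; rule 3 ✓; rule 4 ✓; rule 5 ✓.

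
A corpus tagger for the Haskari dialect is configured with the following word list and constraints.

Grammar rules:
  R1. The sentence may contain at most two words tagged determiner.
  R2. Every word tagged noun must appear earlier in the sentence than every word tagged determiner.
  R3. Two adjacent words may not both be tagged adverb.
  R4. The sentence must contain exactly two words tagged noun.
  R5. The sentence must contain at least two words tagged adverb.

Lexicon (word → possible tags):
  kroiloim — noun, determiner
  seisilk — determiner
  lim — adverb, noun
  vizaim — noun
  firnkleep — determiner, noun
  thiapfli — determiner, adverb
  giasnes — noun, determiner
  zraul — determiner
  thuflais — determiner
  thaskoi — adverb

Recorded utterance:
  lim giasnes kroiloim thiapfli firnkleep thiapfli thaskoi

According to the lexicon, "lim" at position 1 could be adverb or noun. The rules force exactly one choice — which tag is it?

Candidates per position — 1:lim {adverb,noun}; 2:giasnes {noun,determiner}; 3:kroiloim {noun,determiner}; 4:thiapfli {determiner,adverb}; 5:firnkleep {determiner,noun}; 6:thiapfli {determiner,adverb}; 7:thaskoi {adverb}.
Position 6: tagging it adverb would leave rule 3 unsatisfiable, so it must be determiner.
Position 1: the remaining choice is settled jointly with positions 2, 3, 4, 5 — only adverb at position 1 is part of a tagging that satisfies every rule.
That leaves exactly one tagging: adverb noun noun adverb determiner determiner adverb.
Checking: rule 1 satisfied; rule 2 satisfied; rule 3 satisfied; rule 4 satisfied; rule 5 satisfied.

adverb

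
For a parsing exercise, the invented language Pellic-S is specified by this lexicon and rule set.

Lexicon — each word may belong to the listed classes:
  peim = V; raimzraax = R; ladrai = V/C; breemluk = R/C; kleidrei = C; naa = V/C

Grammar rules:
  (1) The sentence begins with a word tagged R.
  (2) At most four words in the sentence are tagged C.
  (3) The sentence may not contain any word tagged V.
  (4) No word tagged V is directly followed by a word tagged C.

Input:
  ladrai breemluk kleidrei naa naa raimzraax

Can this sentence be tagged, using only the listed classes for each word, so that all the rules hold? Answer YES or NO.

Candidates per position — 1:ladrai {V,C}; 2:breemluk {R,C}; 3:kleidrei {C}; 4:naa {V,C}; 5:naa {V,C}; 6:raimzraax {R}.
Rule 1 cannot be satisfied by any choice of tags from the lexicon.
So there is no consistent tagging.

NO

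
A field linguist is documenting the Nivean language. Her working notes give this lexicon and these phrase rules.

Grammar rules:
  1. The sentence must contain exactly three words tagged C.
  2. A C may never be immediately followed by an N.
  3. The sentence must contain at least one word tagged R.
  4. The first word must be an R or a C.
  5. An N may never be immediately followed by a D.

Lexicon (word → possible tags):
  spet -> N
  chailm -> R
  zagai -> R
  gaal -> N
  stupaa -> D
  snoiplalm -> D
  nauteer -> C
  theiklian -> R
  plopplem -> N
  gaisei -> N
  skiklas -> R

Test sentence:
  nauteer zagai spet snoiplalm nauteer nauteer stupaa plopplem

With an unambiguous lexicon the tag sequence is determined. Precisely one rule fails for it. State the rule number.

5

Fixed tagging: C R N D C C D N.
Checking each rule: R1 ok, R2 ok, R3 ok, R4 ok, R5 fails.
Only rule 5 fails.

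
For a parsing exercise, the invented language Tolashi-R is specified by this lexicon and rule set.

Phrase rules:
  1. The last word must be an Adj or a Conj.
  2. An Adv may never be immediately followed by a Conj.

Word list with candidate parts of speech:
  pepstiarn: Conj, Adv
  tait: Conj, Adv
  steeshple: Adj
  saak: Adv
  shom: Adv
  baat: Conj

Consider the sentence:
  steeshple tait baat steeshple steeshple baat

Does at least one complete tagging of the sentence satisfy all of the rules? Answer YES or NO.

Candidates per position — 1:steeshple {Adj}; 2:tait {Conj,Adv}; 3:baat {Conj}; 4:steeshple {Adj}; 5:steeshple {Adj}; 6:baat {Conj}.
One satisfying assignment: Adj Conj Conj Adj Adj Conj.
Check: rule 1 satisfied; rule 2 satisfied.

YES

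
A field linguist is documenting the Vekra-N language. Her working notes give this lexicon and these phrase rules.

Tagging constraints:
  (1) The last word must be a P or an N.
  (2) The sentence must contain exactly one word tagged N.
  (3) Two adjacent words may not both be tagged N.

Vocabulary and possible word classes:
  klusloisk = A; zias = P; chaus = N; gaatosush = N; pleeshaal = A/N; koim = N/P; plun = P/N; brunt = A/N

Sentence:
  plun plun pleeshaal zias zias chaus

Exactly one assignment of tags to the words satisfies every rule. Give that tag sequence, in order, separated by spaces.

Candidates per position — 1:plun {P,N}; 2:plun {P,N}; 3:pleeshaal {A,N}; 4:zias {P}; 5:zias {P}; 6:chaus {N}.
Position 1: tagging it N would leave rule 2 unsatisfiable, so it must be P.
Position 2: tagging it N would leave rule 2 unsatisfiable, so it must be P.
Position 3: tagging it N would leave rule 2 unsatisfiable, so it must be A.
That leaves exactly one tagging: P P A P P N.
Rule-by-rule: rule 1 holds; rule 2 holds; rule 3 holds.

P P A P P N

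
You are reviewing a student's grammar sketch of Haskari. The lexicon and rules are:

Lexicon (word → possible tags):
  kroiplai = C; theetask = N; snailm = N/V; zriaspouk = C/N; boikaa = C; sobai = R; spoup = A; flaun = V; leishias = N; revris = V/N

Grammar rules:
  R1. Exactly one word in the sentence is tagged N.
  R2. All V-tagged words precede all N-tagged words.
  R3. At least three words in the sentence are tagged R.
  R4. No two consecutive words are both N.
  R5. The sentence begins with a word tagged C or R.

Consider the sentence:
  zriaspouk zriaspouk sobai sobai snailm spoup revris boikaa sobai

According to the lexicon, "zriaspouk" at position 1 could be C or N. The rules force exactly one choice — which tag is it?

Candidates per position — 1:zriaspouk {C,N}; 2:zriaspouk {C,N}; 3:sobai {R}; 4:sobai {R}; 5:snailm {N,V}; 6:spoup {A}; 7:revris {V,N}; 8:boikaa {C}; 9:sobai {R}.
Position 1: N is ruled out by rule 5; that leaves C.
The remaining ambiguous positions (2, 5, 7) are resolved jointly — only one combination satisfies every rule.
The only consistent sequence is: C C R R V A N C R.
Checking: rule 1 satisfied; rule 2 satisfied; rule 3 satisfied; rule 4 satisfied; rule 5 satisfied.

C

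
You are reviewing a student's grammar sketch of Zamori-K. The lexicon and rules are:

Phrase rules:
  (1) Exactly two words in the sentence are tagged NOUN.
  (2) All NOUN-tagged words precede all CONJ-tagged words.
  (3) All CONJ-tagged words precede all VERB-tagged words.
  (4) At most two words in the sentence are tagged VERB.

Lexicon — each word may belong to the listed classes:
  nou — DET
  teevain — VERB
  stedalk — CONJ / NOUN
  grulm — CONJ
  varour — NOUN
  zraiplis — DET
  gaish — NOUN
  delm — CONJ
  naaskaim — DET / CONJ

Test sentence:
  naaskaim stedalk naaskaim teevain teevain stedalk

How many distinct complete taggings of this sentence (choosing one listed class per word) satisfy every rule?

Candidates per position — 1:naaskaim {DET,CONJ}; 2:stedalk {CONJ,NOUN}; 3:naaskaim {DET,CONJ}; 4:teevain {VERB}; 5:teevain {VERB}; 6:stedalk {CONJ,NOUN}.
There are 16 candidate sequences in total.
The sequences that satisfy every rule: DET NOUN DET VERB VERB NOUN.
Count = 1.

1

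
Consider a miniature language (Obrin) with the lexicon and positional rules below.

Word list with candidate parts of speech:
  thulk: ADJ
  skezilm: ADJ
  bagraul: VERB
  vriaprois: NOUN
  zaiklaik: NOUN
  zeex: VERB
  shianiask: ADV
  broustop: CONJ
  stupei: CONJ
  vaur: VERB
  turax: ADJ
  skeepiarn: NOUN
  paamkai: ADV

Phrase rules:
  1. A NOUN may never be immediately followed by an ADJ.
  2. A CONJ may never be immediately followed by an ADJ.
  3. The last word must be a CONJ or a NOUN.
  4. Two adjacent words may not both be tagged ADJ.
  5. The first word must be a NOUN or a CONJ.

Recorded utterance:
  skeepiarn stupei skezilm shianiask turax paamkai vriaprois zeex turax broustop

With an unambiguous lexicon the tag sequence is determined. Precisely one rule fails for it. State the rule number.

Fixed tagging: NOUN CONJ ADJ ADV ADJ ADV NOUN VERB ADJ CONJ.
Checking each rule: R1 pass, R2 fail, R3 pass, R4 pass, R5 pass.
Only rule 2 fails.

2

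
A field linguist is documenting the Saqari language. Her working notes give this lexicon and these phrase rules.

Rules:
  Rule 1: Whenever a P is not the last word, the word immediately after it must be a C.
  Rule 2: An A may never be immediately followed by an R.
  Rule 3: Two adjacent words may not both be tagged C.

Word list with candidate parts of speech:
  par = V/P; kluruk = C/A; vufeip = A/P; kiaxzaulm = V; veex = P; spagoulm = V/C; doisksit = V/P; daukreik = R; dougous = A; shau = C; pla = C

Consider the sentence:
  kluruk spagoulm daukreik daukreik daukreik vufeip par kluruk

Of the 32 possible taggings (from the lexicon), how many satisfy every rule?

9

Candidates per position — 1:kluruk {C,A}; 2:spagoulm {V,C}; 3:daukreik {R}; 4:daukreik {R}; 5:daukreik {R}; 6:vufeip {A,P}; 7:par {V,P}; 8:kluruk {C,A}.
There are 32 candidate sequences in total.
Checking each against the rules leaves 9 sequences.
Count = 9.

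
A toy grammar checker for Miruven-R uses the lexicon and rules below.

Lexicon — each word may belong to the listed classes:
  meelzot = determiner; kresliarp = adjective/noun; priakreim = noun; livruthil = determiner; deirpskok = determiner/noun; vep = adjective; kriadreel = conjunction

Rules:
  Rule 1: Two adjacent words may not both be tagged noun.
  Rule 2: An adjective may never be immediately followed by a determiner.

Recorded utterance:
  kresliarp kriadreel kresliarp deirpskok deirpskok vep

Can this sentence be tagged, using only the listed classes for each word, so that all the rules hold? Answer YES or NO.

Candidates per position — 1:kresliarp {adjective,noun}; 2:kriadreel {conjunction}; 3:kresliarp {adjective,noun}; 4:deirpskok {determiner,noun}; 5:deirpskok {determiner,noun}; 6:vep {adjective}.
One satisfying assignment: adjective conjunction adjective noun determiner adjective.
Rule-by-rule: rule 1 holds; rule 2 holds.

YES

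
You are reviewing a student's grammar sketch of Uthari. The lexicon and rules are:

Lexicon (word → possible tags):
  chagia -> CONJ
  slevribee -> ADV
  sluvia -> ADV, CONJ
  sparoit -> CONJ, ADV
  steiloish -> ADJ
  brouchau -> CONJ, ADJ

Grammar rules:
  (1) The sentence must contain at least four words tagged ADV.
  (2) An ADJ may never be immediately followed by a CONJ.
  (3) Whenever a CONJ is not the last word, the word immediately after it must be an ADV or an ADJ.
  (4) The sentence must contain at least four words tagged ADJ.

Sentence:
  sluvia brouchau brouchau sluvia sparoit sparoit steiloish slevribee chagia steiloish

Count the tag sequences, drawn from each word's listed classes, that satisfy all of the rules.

4

Candidates per position — 1:sluvia {ADV,CONJ}; 2:brouchau {CONJ,ADJ}; 3:brouchau {CONJ,ADJ}; 4:sluvia {ADV,CONJ}; 5:sparoit {CONJ,ADV}; 6:sparoit {CONJ,ADV}; 7:steiloish {ADJ}; 8:slevribee {ADV}; 9:chagia {CONJ}; 10:steiloish {ADJ}.
There are 64 candidate sequences in total.
The sequences that satisfy every rule: ADV ADJ ADJ ADV CONJ ADV ADJ ADV CONJ ADJ; ADV ADJ ADJ ADV ADV CONJ ADJ ADV CONJ ADJ; ADV ADJ ADJ ADV ADV ADV ADJ ADV CONJ ADJ; CONJ ADJ ADJ ADV ADV ADV ADJ ADV CONJ ADJ.
Count = 4.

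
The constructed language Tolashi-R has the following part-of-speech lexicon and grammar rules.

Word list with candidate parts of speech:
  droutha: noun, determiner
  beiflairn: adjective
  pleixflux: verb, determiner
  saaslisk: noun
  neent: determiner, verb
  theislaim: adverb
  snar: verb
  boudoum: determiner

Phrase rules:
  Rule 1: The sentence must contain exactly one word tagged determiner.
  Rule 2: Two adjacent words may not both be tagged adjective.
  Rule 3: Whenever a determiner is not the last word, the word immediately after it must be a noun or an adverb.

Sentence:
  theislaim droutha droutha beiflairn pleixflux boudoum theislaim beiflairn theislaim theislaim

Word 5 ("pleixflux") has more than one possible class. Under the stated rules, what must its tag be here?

verb

Candidates per position — 1:theislaim {adverb}; 2:droutha {noun,determiner}; 3:droutha {noun,determiner}; 4:beiflairn {adjective}; 5:pleixflux {verb,determiner}; 6:boudoum {determiner}; 7:theislaim {adverb}; 8:beiflairn {adjective}; 9:theislaim {adverb}; 10:theislaim {adverb}.
Word 2 cannot be determiner — rule 1 would then fail for every completion. It is noun.
Word 3 cannot be determiner — rule 1 would then fail for every completion. It is noun.
Word 5 cannot be determiner — rule 1 would then fail for every completion. It is verb.
So the tagging must be: adverb noun noun adjective verb determiner adverb adjective adverb adverb.
Verifying each rule — rule 1 holds; rule 2 holds; rule 3 holds.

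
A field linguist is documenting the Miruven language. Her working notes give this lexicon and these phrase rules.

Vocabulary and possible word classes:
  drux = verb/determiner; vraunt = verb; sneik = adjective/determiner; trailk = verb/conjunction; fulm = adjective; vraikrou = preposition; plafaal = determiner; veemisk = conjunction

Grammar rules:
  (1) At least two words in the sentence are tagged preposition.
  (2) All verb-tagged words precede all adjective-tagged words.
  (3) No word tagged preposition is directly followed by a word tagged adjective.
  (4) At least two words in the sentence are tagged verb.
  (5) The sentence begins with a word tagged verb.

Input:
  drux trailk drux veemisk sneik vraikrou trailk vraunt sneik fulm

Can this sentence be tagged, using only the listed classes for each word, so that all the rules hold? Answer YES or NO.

NO

Candidates per position — 1:drux {verb,determiner}; 2:trailk {verb,conjunction}; 3:drux {verb,determiner}; 4:veemisk {conjunction}; 5:sneik {adjective,determiner}; 6:vraikrou {preposition}; 7:trailk {verb,conjunction}; 8:vraunt {verb}; 9:sneik {adjective,determiner}; 10:fulm {adjective}.
Rule 1 cannot be satisfied by any choice of tags from the lexicon.
So there is no consistent tagging.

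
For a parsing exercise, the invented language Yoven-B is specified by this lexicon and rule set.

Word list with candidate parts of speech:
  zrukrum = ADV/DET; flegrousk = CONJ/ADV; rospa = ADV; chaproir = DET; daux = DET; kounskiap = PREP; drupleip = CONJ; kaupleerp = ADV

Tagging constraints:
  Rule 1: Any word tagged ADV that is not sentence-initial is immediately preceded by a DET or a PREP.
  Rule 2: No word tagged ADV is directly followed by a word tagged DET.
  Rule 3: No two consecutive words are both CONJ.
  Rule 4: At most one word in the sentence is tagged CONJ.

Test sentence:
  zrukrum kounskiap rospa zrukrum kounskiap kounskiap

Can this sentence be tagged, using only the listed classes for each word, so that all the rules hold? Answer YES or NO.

Candidates per position — 1:zrukrum {ADV,DET}; 2:kounskiap {PREP}; 3:rospa {ADV}; 4:zrukrum {ADV,DET}; 5:kounskiap {PREP}; 6:kounskiap {PREP}.
Every candidate sequence violates at least one rule; no consistent tagging exists.

NO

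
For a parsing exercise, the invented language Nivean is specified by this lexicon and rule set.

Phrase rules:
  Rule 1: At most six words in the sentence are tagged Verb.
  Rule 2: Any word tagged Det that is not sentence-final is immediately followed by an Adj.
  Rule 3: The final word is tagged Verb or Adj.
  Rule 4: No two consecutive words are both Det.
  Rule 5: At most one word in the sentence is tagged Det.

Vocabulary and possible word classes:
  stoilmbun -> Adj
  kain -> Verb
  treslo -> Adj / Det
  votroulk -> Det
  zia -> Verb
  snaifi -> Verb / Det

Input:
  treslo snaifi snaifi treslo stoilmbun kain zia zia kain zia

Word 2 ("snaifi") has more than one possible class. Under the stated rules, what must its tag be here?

Candidates per position — 1:treslo {Adj,Det}; 2:snaifi {Verb,Det}; 3:snaifi {Verb,Det}; 4:treslo {Adj,Det}; 5:stoilmbun {Adj}; 6:kain {Verb}; 7:zia {Verb}; 8:zia {Verb}; 9:kain {Verb}; 10:zia {Verb}.
Position 1: Det is ruled out by rule 2; that leaves Adj.
Position 2: Det is ruled out by rule 2; that leaves Verb.
Position 3: Verb is ruled out by rule 1; that leaves Det.
Position 4: Det is ruled out by rule 2; that leaves Adj.
The unique satisfying tagging is: Adj Verb Det Adj Adj Verb Verb Verb Verb Verb.
Rule-by-rule: rule 1 ok; rule 2 ok; rule 3 ok; rule 4 ok; rule 5 ok.

Verb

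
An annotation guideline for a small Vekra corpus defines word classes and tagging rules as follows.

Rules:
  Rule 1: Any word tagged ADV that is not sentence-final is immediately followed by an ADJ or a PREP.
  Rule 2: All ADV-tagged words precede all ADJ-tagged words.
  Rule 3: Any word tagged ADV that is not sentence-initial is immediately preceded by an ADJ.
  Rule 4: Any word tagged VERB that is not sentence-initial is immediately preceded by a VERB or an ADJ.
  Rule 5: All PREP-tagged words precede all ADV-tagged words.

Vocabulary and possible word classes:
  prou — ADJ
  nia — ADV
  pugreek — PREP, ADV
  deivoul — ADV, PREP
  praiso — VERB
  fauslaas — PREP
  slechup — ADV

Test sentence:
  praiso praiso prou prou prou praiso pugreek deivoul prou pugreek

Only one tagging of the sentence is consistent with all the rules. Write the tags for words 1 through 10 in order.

Candidates per position — 1:praiso {VERB}; 2:praiso {VERB}; 3:prou {ADJ}; 4:prou {ADJ}; 5:prou {ADJ}; 6:praiso {VERB}; 7:pugreek {PREP,ADV}; 8:deivoul {ADV,PREP}; 9:prou {ADJ}; 10:pugreek {PREP,ADV}.
Position 7: ADV is ruled out by rule 2; that leaves PREP.
Position 8: ADV is ruled out by rule 2; that leaves PREP.
Position 10: ADV is ruled out by rule 2; that leaves PREP.
So the tagging must be: VERB VERB ADJ ADJ ADJ VERB PREP PREP ADJ PREP.
Check: rule 1 holds; rule 2 holds; rule 3 holds; rule 4 holds; rule 5 holds.

VERB VERB ADJ ADJ ADJ VERB PREP PREP ADJ PREP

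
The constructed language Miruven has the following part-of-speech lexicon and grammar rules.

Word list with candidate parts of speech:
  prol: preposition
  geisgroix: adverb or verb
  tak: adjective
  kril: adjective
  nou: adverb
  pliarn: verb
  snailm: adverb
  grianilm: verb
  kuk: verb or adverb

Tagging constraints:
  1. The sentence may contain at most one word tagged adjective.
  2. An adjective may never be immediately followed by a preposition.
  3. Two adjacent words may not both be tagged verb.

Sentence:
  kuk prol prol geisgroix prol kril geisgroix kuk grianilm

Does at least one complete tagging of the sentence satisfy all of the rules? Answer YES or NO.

YES

Candidates per position — 1:kuk {verb,adverb}; 2:prol {preposition}; 3:prol {preposition}; 4:geisgroix {adverb,verb}; 5:prol {preposition}; 6:kril {adjective}; 7:geisgroix {adverb,verb}; 8:kuk {verb,adverb}; 9:grianilm {verb}.
One satisfying assignment: verb preposition preposition adverb preposition adjective verb adverb verb.
Rule-by-rule: rule 1 satisfied; rule 2 satisfied; rule 3 satisfied.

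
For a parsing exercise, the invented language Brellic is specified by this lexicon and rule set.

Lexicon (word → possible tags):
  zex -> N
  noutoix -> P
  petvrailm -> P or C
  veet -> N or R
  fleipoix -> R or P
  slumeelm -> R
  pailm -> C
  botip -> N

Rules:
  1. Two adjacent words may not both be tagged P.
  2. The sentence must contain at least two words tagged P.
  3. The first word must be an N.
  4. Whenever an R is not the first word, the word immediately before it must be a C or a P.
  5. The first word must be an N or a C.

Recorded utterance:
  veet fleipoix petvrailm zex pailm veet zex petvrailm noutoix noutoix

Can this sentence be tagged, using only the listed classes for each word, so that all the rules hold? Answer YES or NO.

NO

Candidates per position — 1:veet {N,R}; 2:fleipoix {R,P}; 3:petvrailm {P,C}; 4:zex {N}; 5:pailm {C}; 6:veet {N,R}; 7:zex {N}; 8:petvrailm {P,C}; 9:noutoix {P}; 10:noutoix {P}.
Rule 1 cannot be satisfied by any choice of tags from the lexicon.
So there is no consistent tagging.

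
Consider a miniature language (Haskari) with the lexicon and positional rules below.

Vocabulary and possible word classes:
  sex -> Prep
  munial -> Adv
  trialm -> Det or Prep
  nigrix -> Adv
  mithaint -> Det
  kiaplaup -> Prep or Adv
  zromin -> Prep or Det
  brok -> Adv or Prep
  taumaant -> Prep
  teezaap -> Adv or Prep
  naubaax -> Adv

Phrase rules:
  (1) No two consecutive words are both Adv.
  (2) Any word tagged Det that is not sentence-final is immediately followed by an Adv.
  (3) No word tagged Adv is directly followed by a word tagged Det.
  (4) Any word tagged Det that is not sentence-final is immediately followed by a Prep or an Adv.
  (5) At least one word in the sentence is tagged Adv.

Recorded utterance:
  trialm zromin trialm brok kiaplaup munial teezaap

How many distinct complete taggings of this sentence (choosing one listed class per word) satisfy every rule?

Candidates per position — 1:trialm {Det,Prep}; 2:zromin {Prep,Det}; 3:trialm {Det,Prep}; 4:brok {Adv,Prep}; 5:kiaplaup {Prep,Adv}; 6:munial {Adv}; 7:teezaap {Adv,Prep}.
There are 64 candidate sequences in total.
The sequences that satisfy every rule: Prep Prep Det Adv Prep Adv Prep; Prep Prep Prep Adv Prep Adv Prep; Prep Prep Prep Prep Prep Adv Prep.
Count = 3.

3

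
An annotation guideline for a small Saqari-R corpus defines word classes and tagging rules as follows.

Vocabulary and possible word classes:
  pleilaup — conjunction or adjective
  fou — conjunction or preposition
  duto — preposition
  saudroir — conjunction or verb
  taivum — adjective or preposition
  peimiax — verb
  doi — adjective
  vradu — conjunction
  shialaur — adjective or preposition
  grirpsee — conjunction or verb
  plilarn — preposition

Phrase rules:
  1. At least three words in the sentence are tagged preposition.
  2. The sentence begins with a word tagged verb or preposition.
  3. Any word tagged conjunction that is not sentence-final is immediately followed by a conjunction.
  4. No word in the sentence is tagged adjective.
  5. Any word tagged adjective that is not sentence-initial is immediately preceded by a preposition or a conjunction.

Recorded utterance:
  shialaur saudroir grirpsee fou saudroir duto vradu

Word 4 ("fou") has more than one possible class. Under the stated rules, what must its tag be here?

Candidates per position — 1:shialaur {adjective,preposition}; 2:saudroir {conjunction,verb}; 3:grirpsee {conjunction,verb}; 4:fou {conjunction,preposition}; 5:saudroir {conjunction,verb}; 6:duto {preposition}; 7:vradu {conjunction}.
Word 1 cannot be adjective — rule 1 would then fail for every completion. It is preposition.
Word 2 cannot be conjunction — rule 3 would then fail for every completion. It is verb.
Word 3 cannot be conjunction — rule 3 would then fail for every completion. It is verb.
Word 4 cannot be conjunction — rule 1 would then fail for every completion. It is preposition.
Word 5 cannot be conjunction — rule 3 would then fail for every completion. It is verb.
So the tagging must be: preposition verb verb preposition verb preposition conjunction.
Checking: rule 1 ✓; rule 2 ✓; rule 3 ✓; rule 4 ✓; rule 5 ✓.

preposition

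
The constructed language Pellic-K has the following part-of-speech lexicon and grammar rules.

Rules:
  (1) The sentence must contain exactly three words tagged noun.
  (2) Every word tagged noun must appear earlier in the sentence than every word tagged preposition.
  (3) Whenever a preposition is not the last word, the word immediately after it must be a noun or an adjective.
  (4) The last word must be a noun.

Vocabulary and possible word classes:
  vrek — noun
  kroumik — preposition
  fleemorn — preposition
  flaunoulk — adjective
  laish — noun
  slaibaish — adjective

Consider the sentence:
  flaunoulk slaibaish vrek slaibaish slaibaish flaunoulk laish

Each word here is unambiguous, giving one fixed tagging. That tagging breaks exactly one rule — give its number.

Fixed tagging: adjective adjective noun adjective adjective adjective noun.
Applying the rules: R1 violated, R2 holds, R3 holds, R4 holds.
Only rule 1 fails.

1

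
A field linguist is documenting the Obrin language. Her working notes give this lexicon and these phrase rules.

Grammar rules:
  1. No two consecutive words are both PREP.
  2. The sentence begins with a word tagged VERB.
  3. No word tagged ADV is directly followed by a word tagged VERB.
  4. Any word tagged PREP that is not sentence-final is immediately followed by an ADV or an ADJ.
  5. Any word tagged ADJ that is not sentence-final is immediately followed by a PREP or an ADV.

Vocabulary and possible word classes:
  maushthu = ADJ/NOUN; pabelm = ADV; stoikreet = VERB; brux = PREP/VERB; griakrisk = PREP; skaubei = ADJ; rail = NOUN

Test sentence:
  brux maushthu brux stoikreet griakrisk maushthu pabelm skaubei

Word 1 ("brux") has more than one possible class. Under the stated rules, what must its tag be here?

Candidates per position — 1:brux {PREP,VERB}; 2:maushthu {ADJ,NOUN}; 3:brux {PREP,VERB}; 4:stoikreet {VERB}; 5:griakrisk {PREP}; 6:maushthu {ADJ,NOUN}; 7:pabelm {ADV}; 8:skaubei {ADJ}.
If word 1 were PREP, no tagging could satisfy rule 2; so word 1 is VERB.
If word 3 were PREP, no tagging could satisfy rule 4; so word 3 is VERB.
If word 6 were NOUN, no tagging could satisfy rule 4; so word 6 is ADJ.
If word 2 were ADJ, no tagging could satisfy rule 5; so word 2 is NOUN.
The only consistent sequence is: VERB NOUN VERB VERB PREP ADJ ADV ADJ.
Checking: rule 1 ✓; rule 2 ✓; rule 3 ✓; rule 4 ✓; rule 5 ✓.

VERB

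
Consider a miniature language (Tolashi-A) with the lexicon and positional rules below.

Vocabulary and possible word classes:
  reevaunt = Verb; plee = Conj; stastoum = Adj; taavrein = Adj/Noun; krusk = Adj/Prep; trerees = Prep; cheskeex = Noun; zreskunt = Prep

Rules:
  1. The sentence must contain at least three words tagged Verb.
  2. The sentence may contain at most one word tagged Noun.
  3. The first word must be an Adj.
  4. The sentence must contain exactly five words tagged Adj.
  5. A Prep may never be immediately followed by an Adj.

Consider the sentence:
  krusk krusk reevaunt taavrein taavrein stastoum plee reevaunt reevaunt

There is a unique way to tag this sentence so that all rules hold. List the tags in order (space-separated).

Candidates per position — 1:krusk {Adj,Prep}; 2:krusk {Adj,Prep}; 3:reevaunt {Verb}; 4:taavrein {Adj,Noun}; 5:taavrein {Adj,Noun}; 6:stastoum {Adj}; 7:plee {Conj}; 8:reevaunt {Verb}; 9:reevaunt {Verb}.
Position 1: tagging it Prep would leave rule 3 unsatisfiable, so it must be Adj.
Position 2: tagging it Prep would leave rule 4 unsatisfiable, so it must be Adj.
Position 4: tagging it Noun would leave rule 4 unsatisfiable, so it must be Adj.
Position 5: tagging it Noun would leave rule 4 unsatisfiable, so it must be Adj.
The only consistent sequence is: Adj Adj Verb Adj Adj Adj Conj Verb Verb.
Checking: rule 1 ok; rule 2 ok; rule 3 ok; rule 4 ok; rule 5 ok.

Adj Adj Verb Adj Adj Adj Conj Verb Verb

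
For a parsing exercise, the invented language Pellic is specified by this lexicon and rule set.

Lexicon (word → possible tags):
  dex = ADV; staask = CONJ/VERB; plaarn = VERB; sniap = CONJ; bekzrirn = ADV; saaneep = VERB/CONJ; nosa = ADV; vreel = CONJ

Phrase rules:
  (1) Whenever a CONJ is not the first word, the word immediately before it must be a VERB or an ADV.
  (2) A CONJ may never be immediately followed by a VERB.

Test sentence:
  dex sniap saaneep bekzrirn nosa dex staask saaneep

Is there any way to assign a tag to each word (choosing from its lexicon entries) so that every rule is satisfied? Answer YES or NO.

NO

Candidates per position — 1:dex {ADV}; 2:sniap {CONJ}; 3:saaneep {VERB,CONJ}; 4:bekzrirn {ADV}; 5:nosa {ADV}; 6:dex {ADV}; 7:staask {CONJ,VERB}; 8:saaneep {VERB,CONJ}.
Every candidate sequence violates at least one rule; no consistent tagging exists.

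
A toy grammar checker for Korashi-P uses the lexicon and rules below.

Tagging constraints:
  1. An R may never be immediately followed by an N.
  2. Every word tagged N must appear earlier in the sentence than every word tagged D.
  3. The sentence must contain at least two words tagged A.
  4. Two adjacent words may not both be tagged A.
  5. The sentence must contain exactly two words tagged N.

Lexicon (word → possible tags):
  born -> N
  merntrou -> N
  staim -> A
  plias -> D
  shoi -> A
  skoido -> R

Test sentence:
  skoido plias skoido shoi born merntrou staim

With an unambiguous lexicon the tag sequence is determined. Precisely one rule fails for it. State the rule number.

2

Fixed tagging: R D R A N N A.
Applying the rules: R1 ✓, R2 ✗, R3 ✓, R4 ✓, R5 ✓.
Only rule 2 fails.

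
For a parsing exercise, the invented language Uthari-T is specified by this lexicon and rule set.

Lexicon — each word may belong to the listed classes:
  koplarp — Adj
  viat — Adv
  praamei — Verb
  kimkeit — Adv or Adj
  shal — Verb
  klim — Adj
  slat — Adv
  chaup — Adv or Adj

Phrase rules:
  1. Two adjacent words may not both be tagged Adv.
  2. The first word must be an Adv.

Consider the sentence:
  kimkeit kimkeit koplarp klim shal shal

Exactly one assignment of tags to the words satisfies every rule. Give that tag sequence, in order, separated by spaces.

Candidates per position — 1:kimkeit {Adv,Adj}; 2:kimkeit {Adv,Adj}; 3:koplarp {Adj}; 4:klim {Adj}; 5:shal {Verb}; 6:shal {Verb}.
Word 1 cannot be Adj — rule 2 would then fail for every completion. It is Adv.
Word 2 cannot be Adv — rule 1 would then fail for every completion. It is Adj.
The only consistent sequence is: Adv Adj Adj Adj Verb Verb.
Check: rule 1 holds; rule 2 holds.

Adv Adj Adj Adj Verb Verb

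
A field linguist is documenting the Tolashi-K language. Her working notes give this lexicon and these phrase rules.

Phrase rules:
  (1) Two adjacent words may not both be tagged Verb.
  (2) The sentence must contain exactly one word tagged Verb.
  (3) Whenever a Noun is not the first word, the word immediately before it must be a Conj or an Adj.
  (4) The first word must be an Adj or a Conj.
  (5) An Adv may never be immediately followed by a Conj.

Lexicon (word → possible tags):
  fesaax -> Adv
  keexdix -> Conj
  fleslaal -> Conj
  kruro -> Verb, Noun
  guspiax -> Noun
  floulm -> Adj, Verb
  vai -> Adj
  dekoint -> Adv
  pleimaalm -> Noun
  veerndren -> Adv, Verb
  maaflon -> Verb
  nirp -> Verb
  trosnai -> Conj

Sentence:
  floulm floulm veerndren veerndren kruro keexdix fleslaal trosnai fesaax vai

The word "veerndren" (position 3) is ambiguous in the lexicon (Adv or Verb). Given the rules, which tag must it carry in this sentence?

Adv

Candidates per position — 1:floulm {Adj,Verb}; 2:floulm {Adj,Verb}; 3:veerndren {Adv,Verb}; 4:veerndren {Adv,Verb}; 5:kruro {Verb,Noun}; 6:keexdix {Conj}; 7:fleslaal {Conj}; 8:trosnai {Conj}; 9:fesaax {Adv}; 10:vai {Adj}.
At position 1, choosing Verb makes rule 4 impossible to satisfy; hence Adj.
At position 5, choosing Noun makes rule 3 impossible to satisfy; hence Verb.
At position 2, choosing Verb makes rule 2 impossible to satisfy; hence Adj.
At position 3, choosing Verb makes rule 2 impossible to satisfy; hence Adv.
At position 4, choosing Verb makes rule 1 impossible to satisfy; hence Adv.
So the tagging must be: Adj Adj Adv Adv Verb Conj Conj Conj Adv Adj.
Checking: rule 1 ok; rule 2 ok; rule 3 ok; rule 4 ok; rule 5 ok.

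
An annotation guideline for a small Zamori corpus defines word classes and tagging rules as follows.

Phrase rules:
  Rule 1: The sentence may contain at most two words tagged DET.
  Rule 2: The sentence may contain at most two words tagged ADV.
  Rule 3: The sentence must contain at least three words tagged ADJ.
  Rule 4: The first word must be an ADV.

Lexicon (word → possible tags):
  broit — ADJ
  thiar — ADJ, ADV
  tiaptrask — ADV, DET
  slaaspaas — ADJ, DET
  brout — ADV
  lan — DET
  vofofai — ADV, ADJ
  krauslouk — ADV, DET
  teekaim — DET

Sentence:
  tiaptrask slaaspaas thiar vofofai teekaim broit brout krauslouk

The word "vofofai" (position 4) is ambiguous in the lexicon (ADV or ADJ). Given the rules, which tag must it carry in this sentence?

Candidates per position — 1:tiaptrask {ADV,DET}; 2:slaaspaas {ADJ,DET}; 3:thiar {ADJ,ADV}; 4:vofofai {ADV,ADJ}; 5:teekaim {DET}; 6:broit {ADJ}; 7:brout {ADV}; 8:krauslouk {ADV,DET}.
At position 1, choosing DET makes rule 4 impossible to satisfy; hence ADV.
At position 3, choosing ADV makes rule 2 impossible to satisfy; hence ADJ.
At position 4, choosing ADV makes rule 2 impossible to satisfy; hence ADJ.
At position 8, choosing ADV makes rule 2 impossible to satisfy; hence DET.
At position 2, choosing DET makes rule 1 impossible to satisfy; hence ADJ.
The unique satisfying tagging is: ADV ADJ ADJ ADJ DET ADJ ADV DET.
Check: rule 1 ✓; rule 2 ✓; rule 3 ✓; rule 4 ✓.

ADJ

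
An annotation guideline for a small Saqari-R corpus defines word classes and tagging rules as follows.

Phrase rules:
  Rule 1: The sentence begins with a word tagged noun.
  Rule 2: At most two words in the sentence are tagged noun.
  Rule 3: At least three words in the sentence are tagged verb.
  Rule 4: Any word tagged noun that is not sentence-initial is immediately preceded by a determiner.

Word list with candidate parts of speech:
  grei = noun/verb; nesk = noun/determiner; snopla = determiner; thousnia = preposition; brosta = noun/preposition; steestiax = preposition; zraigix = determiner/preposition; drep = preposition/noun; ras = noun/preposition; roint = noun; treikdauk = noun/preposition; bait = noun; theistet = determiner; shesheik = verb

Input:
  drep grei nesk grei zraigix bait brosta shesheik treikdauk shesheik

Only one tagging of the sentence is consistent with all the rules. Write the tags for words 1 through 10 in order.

Candidates per position — 1:drep {preposition,noun}; 2:grei {noun,verb}; 3:nesk {noun,determiner}; 4:grei {noun,verb}; 5:zraigix {determiner,preposition}; 6:bait {noun}; 7:brosta {noun,preposition}; 8:shesheik {verb}; 9:treikdauk {noun,preposition}; 10:shesheik {verb}.
Position 1: preposition is ruled out by rule 1; that leaves noun.
Position 2: noun is ruled out by rule 2; that leaves verb.
Position 3: noun is ruled out by rule 2; that leaves determiner.
Position 4: noun is ruled out by rule 2; that leaves verb.
Position 5: preposition is ruled out by rule 4; that leaves determiner.
Position 7: noun is ruled out by rule 2; that leaves preposition.
Position 9: noun is ruled out by rule 2; that leaves preposition.
So the tagging must be: noun verb determiner verb determiner noun preposition verb preposition verb.
Rule-by-rule: rule 1 holds; rule 2 holds; rule 3 holds; rule 4 holds.

noun verb determiner verb determiner noun preposition verb preposition verb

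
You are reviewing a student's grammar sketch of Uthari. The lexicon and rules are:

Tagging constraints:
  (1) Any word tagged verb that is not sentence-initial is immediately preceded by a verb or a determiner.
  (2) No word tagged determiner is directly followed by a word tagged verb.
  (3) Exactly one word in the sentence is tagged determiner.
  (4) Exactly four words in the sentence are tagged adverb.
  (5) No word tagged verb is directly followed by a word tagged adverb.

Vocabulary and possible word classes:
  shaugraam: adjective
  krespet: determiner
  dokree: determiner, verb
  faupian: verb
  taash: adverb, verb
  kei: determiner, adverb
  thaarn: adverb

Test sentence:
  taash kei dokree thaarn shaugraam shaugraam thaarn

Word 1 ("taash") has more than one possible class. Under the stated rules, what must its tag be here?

Candidates per position — 1:taash {adverb,verb}; 2:kei {determiner,adverb}; 3:dokree {determiner,verb}; 4:thaarn {adverb}; 5:shaugraam {adjective}; 6:shaugraam {adjective}; 7:thaarn {adverb}.
Word 1 cannot be verb — rule 4 would then fail for every completion. It is adverb.
Word 2 cannot be determiner — rule 4 would then fail for every completion. It is adverb.
Word 3 cannot be verb — rule 1 would then fail for every completion. It is determiner.
The unique satisfying tagging is: adverb adverb determiner adverb adjective adjective adverb.
Check: rule 1 satisfied; rule 2 satisfied; rule 3 satisfied; rule 4 satisfied; rule 5 satisfied.

adverb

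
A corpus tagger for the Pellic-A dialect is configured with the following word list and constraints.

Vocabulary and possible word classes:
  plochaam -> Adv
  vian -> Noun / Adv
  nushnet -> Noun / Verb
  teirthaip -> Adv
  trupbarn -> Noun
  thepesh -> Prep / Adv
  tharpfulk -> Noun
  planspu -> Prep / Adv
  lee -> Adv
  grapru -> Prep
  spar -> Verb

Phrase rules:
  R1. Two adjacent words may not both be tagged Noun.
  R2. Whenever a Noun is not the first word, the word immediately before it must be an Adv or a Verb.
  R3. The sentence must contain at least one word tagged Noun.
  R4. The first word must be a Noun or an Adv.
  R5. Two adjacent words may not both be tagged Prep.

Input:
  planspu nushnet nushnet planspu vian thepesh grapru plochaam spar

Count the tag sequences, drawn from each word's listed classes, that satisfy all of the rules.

Candidates per position — 1:planspu {Prep,Adv}; 2:nushnet {Noun,Verb}; 3:nushnet {Noun,Verb}; 4:planspu {Prep,Adv}; 5:vian {Noun,Adv}; 6:thepesh {Prep,Adv}; 7:grapru {Prep}; 8:plochaam {Adv}; 9:spar {Verb}.
There are 64 candidate sequences in total.
Checking each against the rules leaves 7 sequences.
Count = 7.

7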